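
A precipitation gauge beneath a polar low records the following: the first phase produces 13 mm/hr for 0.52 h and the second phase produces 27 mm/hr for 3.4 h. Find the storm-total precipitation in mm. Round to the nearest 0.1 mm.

Total = Σ Rᵢ Δtᵢ = 13 × 0.52 + 27 × 3.4
      = 6.76 + 91.8 = 98.6 mm.

total ≈ 98.6 mm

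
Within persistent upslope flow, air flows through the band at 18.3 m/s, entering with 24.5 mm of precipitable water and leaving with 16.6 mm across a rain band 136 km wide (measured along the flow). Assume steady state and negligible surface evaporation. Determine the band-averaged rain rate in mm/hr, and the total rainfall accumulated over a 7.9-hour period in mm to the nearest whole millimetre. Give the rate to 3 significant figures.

R ≈ 3.83 mm/hr; total ≈ 30 mm

Column moisture flux per unit crosswind length is F = V × PW.
Inflow: F_in = 18.3 × 24.5 = 448.35 mm·m/s
Outflow: F_out = 18.3 × 16.6 = 303.78 mm·m/s
Steady-state rate R = (F_in − F_out)/L = (448.35 − 303.78) / 136000 m = 1.063e-03 mm/s.
R = 1.063e-03 × 3600 = 3.83 mm/hr.
Over 7.9 h: total = 3.83 × 7.9 = 30.257 ≈ 30 mm.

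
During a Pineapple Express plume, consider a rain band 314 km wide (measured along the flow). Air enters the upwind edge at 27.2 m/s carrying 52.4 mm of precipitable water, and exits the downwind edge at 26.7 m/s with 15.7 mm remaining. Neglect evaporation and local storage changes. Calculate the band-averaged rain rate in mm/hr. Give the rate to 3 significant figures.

Column moisture flux per unit crosswind length is F = V × PW.
Inflow: F_in = 27.2 × 52.4 = 1425.28 mm·m/s
Outflow: F_out = 26.7 × 15.7 = 419.19 mm·m/s
Steady-state rate R = (F_in − F_out)/L = (1425.28 − 419.19) / 314000 m = 3.204e-03 mm/s.
R = 3.204e-03 × 3600 = 11.5 mm/hr.

R ≈ 11.5 mm/hr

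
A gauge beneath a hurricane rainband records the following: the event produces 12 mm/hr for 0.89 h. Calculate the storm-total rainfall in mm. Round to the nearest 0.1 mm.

Total = Σ Rᵢ Δtᵢ = 12 × 0.89
      = 10.68 = 10.7 mm.

total ≈ 10.7 mm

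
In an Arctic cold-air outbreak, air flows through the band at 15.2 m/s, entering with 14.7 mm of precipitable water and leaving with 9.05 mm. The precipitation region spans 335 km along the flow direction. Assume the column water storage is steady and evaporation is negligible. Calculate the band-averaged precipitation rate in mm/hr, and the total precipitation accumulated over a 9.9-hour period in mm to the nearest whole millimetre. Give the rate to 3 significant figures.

Column moisture flux per unit crosswind length is F = V × PW.
Inflow: F_in = 15.2 × 14.7 = 223.44 mm·m/s
Outflow: F_out = 15.2 × 9.05 = 137.56 mm·m/s
Steady-state rate R = (F_in − F_out)/L = (223.44 − 137.56) / 335000 m = 2.564e-04 mm/s.
R = 2.564e-04 × 3600 = 0.923 mm/hr.
Over 9.9 h: total = 0.923 × 9.9 = 9.1377 ≈ 9 mm.

R ≈ 0.923 mm/hr; total ≈ 9 mm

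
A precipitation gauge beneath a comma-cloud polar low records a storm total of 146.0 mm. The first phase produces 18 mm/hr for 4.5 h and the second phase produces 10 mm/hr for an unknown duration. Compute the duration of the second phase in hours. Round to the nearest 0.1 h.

duration ≈ 6.5 h

Known phases: 18 × 4.5 = 81 mm.
Remaining depth = 146.0 − 81 = 65 mm.
Duration = 65 / 10 = 6.5 h.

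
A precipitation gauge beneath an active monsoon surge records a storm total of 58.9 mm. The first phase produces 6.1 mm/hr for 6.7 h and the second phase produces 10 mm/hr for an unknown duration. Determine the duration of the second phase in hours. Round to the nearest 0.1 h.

Known phases: 6.1 × 6.7 = 40.87 mm.
Remaining depth = 58.9 − 40.87 = 18.03 mm.
Duration = 18.03 / 10 = 1.8 h.

duration ≈ 1.8 h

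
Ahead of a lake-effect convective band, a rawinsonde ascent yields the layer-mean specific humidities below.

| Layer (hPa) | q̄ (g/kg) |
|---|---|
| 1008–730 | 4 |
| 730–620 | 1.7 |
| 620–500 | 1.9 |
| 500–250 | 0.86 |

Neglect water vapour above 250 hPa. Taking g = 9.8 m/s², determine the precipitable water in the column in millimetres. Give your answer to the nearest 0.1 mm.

Precipitable water is the column-integrated vapour mass per unit area: PW = (1/g) Σ q̄ Δp, with q in kg/kg and Δp in Pa (1 kg/m² of water = 1 mm).
Layer 1008–730 hPa: Δp = 278 hPa = 27800 Pa, q̄ = 0.004 kg/kg → 0.004 × 27800 / 9.8 = 11.35 mm
Layer 730–620 hPa: Δp = 110 hPa = 11000 Pa, q̄ = 0.0017 kg/kg → 0.0017 × 11000 / 9.8 = 1.91 mm
Layer 620–500 hPa: Δp = 120 hPa = 12000 Pa, q̄ = 0.0019 kg/kg → 0.0019 × 12000 / 9.8 = 2.33 mm
Layer 500–250 hPa: Δp = 250 hPa = 25000 Pa, q̄ = 0.00086 kg/kg → 0.00086 × 25000 / 9.8 = 2.19 mm
PW = 11.35 + 1.91 + 2.33 + 2.19 = 17.78 ≈ 17.8 mm.

PW ≈ 17.8 mm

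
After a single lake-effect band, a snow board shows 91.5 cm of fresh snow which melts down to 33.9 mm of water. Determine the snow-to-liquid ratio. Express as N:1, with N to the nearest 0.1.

ratio ≈ 27.0

Ratio = snow depth / SWE = 915 mm / 33.9 mm = 27.0, i.e. 27.0:1.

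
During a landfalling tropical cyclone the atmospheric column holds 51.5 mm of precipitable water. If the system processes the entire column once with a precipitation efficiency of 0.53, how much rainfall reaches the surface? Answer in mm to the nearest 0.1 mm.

rainfall ≈ 27.3 mm

Rainfall = ε × PW = 0.53 × 51.5 = 27.3 mm.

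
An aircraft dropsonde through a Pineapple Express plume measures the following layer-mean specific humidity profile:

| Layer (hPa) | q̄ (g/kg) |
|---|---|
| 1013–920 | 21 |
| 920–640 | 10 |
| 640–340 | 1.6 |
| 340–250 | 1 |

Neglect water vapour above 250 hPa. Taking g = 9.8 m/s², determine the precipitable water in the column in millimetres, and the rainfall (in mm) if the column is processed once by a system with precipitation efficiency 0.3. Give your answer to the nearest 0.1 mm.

Precipitable water is the column-integrated vapour mass per unit area: PW = (1/g) Σ q̄ Δp, with q in kg/kg and Δp in Pa (1 kg/m² of water = 1 mm).
Layer 1013–920 hPa: Δp = 93 hPa = 9300 Pa, q̄ = 0.021 kg/kg → 0.021 × 9300 / 9.8 = 19.93 mm
Layer 920–640 hPa: Δp = 280 hPa = 28000 Pa, q̄ = 0.01 kg/kg → 0.01 × 28000 / 9.8 = 28.57 mm
Layer 640–340 hPa: Δp = 300 hPa = 30000 Pa, q̄ = 0.0016 kg/kg → 0.0016 × 30000 / 9.8 = 4.90 mm
Layer 340–250 hPa: Δp = 90 hPa = 9000 Pa, q̄ = 0.001 kg/kg → 0.001 × 9000 / 9.8 = 0.92 mm
PW = 19.93 + 28.57 + 4.90 + 0.92 = 54.32 ≈ 54.3 mm.
Rainfall = ε × PW = 0.3 × 54.3 = 16.3 mm.

PW ≈ 54.3 mm; rainfall ≈ 16.3 mm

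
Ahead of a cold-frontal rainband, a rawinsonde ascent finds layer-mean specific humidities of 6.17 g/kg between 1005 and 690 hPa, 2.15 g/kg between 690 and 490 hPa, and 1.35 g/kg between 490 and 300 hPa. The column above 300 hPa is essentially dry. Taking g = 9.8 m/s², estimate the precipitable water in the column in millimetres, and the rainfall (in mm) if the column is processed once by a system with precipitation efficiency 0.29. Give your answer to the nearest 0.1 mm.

Precipitable water is the column-integrated vapour mass per unit area: PW = (1/g) Σ q̄ Δp, with q in kg/kg and Δp in Pa (1 kg/m² of water = 1 mm).
Layer 1005–690 hPa: Δp = 315 hPa = 31500 Pa, q̄ = 0.00617 kg/kg → 0.00617 × 31500 / 9.8 = 19.83 mm
Layer 690–490 hPa: Δp = 200 hPa = 20000 Pa, q̄ = 0.00215 kg/kg → 0.00215 × 20000 / 9.8 = 4.39 mm
Layer 490–300 hPa: Δp = 190 hPa = 19000 Pa, q̄ = 0.00135 kg/kg → 0.00135 × 19000 / 9.8 = 2.62 mm
PW = 19.83 + 4.39 + 2.62 = 26.84 ≈ 26.8 mm.
Rainfall = ε × PW = 0.29 × 26.8 = 7.8 mm.

PW ≈ 26.8 mm; rainfall ≈ 7.8 mm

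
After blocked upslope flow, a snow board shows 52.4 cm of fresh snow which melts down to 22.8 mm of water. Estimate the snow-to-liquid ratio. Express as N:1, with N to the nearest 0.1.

ratio ≈ 23.0

Ratio = snow depth / SWE = 524 mm / 22.8 mm = 23.0, i.e. 23.0:1.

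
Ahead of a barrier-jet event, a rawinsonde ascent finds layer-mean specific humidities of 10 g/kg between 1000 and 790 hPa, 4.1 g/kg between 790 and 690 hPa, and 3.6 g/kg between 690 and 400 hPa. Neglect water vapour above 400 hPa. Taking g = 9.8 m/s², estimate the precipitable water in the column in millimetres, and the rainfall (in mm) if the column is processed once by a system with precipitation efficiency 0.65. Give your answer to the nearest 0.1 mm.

PW ≈ 36.3 mm; rainfall ≈ 23.6 mm

Precipitable water is the column-integrated vapour mass per unit area: PW = (1/g) Σ q̄ Δp, with q in kg/kg and Δp in Pa (1 kg/m² of water = 1 mm).
Layer 1000–790 hPa: Δp = 210 hPa = 21000 Pa, q̄ = 0.01 kg/kg → 0.01 × 21000 / 9.8 = 21.43 mm
Layer 790–690 hPa: Δp = 100 hPa = 10000 Pa, q̄ = 0.0041 kg/kg → 0.0041 × 10000 / 9.8 = 4.18 mm
Layer 690–400 hPa: Δp = 290 hPa = 29000 Pa, q̄ = 0.0036 kg/kg → 0.0036 × 29000 / 9.8 = 10.65 mm
PW = 21.43 + 4.18 + 10.65 = 36.26 ≈ 36.3 mm.
Rainfall = ε × PW = 0.65 × 36.3 = 23.6 mm.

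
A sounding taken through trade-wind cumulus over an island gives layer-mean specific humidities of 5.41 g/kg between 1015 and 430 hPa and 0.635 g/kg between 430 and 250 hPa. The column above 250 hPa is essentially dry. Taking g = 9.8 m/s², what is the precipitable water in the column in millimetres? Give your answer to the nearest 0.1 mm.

Precipitable water is the column-integrated vapour mass per unit area: PW = (1/g) Σ q̄ Δp, with q in kg/kg and Δp in Pa (1 kg/m² of water = 1 mm).
Layer 1015–430 hPa: Δp = 585 hPa = 58500 Pa, q̄ = 0.00541 kg/kg → 0.00541 × 58500 / 9.8 = 32.29 mm
Layer 430–250 hPa: Δp = 180 hPa = 18000 Pa, q̄ = 0.000635 kg/kg → 0.000635 × 18000 / 9.8 = 1.17 mm
PW = 32.29 + 1.17 = 33.46 ≈ 33.5 mm.

PW ≈ 33.5 mm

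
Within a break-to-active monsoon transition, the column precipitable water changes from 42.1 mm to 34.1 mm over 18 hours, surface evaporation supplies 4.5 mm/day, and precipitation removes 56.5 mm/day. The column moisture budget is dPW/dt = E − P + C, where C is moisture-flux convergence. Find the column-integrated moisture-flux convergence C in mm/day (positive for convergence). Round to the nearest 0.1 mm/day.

dPW/dt = (34.1 − 42.1) mm / (18/24 day) = -10.667 mm/day.
C = dPW/dt − E + P = (-10.667) − 4.5 + 56.5 = 41.3 mm/day.

C ≈ 41.3 mm/day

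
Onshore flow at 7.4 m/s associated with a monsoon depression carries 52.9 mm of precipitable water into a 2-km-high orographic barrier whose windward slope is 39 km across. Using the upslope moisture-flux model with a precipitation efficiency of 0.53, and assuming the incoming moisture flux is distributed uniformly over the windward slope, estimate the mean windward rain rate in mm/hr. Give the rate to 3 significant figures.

R ≈ 19.2 mm/hr

Incoming column moisture flux per unit ridge length: F = V × PW = 7.4 × 52.9 = 391.46 mm·m/s.
Spread over the 39 km slope with efficiency ε = 0.53: R = ε·F/W = 0.53 × 391.46 / 39000 m = 5.320e-03 mm/s.
R = 5.320e-03 × 3600 = 19.2 mm/hr.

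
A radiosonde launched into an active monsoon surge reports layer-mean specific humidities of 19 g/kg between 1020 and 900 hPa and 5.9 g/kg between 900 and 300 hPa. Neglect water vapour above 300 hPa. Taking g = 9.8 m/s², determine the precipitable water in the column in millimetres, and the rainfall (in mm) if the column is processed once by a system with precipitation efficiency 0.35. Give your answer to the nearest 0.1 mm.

Precipitable water is the column-integrated vapour mass per unit area: PW = (1/g) Σ q̄ Δp, with q in kg/kg and Δp in Pa (1 kg/m² of water = 1 mm).
Layer 1020–900 hPa: Δp = 120 hPa = 12000 Pa, q̄ = 0.019 kg/kg → 0.019 × 12000 / 9.8 = 23.27 mm
Layer 900–300 hPa: Δp = 600 hPa = 60000 Pa, q̄ = 0.0059 kg/kg → 0.0059 × 60000 / 9.8 = 36.12 mm
PW = 23.27 + 36.12 = 59.39 ≈ 59.4 mm.
Rainfall = ε × PW = 0.35 × 59.4 = 20.8 mm.

PW ≈ 59.4 mm; rainfall ≈ 20.8 mm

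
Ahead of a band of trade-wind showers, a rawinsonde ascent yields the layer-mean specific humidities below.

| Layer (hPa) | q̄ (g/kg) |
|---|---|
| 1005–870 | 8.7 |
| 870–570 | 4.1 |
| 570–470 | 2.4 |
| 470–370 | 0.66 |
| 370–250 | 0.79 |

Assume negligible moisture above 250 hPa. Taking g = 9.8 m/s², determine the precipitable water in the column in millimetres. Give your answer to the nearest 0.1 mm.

Precipitable water is the column-integrated vapour mass per unit area: PW = (1/g) Σ q̄ Δp, with q in kg/kg and Δp in Pa (1 kg/m² of water = 1 mm).
Layer 1005–870 hPa: Δp = 135 hPa = 13500 Pa, q̄ = 0.0087 kg/kg → 0.0087 × 13500 / 9.8 = 11.98 mm
Layer 870–570 hPa: Δp = 300 hPa = 30000 Pa, q̄ = 0.0041 kg/kg → 0.0041 × 30000 / 9.8 = 12.55 mm
Layer 570–470 hPa: Δp = 100 hPa = 10000 Pa, q̄ = 0.0024 kg/kg → 0.0024 × 10000 / 9.8 = 2.45 mm
Layer 470–370 hPa: Δp = 100 hPa = 10000 Pa, q̄ = 0.00066 kg/kg → 0.00066 × 10000 / 9.8 = 0.67 mm
Layer 370–250 hPa: Δp = 120 hPa = 12000 Pa, q̄ = 0.00079 kg/kg → 0.00079 × 12000 / 9.8 = 0.97 mm
PW = 11.98 + 12.55 + 2.45 + 0.67 + 0.97 = 28.62 ≈ 28.6 mm.

PW ≈ 28.6 mm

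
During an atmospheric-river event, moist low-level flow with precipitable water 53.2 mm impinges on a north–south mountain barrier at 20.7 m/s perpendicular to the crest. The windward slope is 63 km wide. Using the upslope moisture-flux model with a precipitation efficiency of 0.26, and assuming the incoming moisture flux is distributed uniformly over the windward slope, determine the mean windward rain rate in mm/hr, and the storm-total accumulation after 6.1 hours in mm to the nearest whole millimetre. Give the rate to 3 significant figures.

Incoming column moisture flux per unit ridge length: F = V × PW = 20.7 × 53.2 = 1101.24 mm·m/s.
Spread over the 63 km slope with efficiency ε = 0.26: R = ε·F/W = 0.26 × 1101.24 / 63000 m = 4.545e-03 mm/s.
R = 4.545e-03 × 3600 = 16.4 mm/hr.
Over 6.1 h: total = 16.4 × 6.1 = 100.04 ≈ 100 mm.

R ≈ 16.4 mm/hr; total ≈ 100 mm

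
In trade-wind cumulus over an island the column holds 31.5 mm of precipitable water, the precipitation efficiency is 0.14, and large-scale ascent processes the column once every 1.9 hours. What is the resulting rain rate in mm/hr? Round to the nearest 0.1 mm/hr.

Each overturning extracts ε × PW = 0.14 × 31.5 = 4.41 mm.
Rate = ε·PW / τ = 4.41 / 1.9 h = 2.3 mm/hr.

R ≈ 2.3 mm/hr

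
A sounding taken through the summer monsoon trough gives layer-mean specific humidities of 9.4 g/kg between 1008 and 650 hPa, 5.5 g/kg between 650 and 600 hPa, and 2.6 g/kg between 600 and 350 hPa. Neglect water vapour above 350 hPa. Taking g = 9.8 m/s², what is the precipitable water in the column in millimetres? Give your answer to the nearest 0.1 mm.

Precipitable water is the column-integrated vapour mass per unit area: PW = (1/g) Σ q̄ Δp, with q in kg/kg and Δp in Pa (1 kg/m² of water = 1 mm).
Layer 1008–650 hPa: Δp = 358 hPa = 35800 Pa, q̄ = 0.0094 kg/kg → 0.0094 × 35800 / 9.8 = 34.34 mm
Layer 650–600 hPa: Δp = 50 hPa = 5000 Pa, q̄ = 0.0055 kg/kg → 0.0055 × 5000 / 9.8 = 2.81 mm
Layer 600–350 hPa: Δp = 250 hPa = 25000 Pa, q̄ = 0.0026 kg/kg → 0.0026 × 25000 / 9.8 = 6.63 mm
PW = 34.34 + 2.81 + 6.63 = 43.78 ≈ 43.8 mm.

PW ≈ 43.8 mm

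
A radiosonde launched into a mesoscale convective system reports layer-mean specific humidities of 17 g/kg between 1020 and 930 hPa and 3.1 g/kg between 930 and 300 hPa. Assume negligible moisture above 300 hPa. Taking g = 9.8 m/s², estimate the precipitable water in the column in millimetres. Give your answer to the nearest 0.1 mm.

PW ≈ 35.5 mm

Precipitable water is the column-integrated vapour mass per unit area: PW = (1/g) Σ q̄ Δp, with q in kg/kg and Δp in Pa (1 kg/m² of water = 1 mm).
Layer 1020–930 hPa: Δp = 90 hPa = 9000 Pa, q̄ = 0.017 kg/kg → 0.017 × 9000 / 9.8 = 15.61 mm
Layer 930–300 hPa: Δp = 630 hPa = 63000 Pa, q̄ = 0.0031 kg/kg → 0.0031 × 63000 / 9.8 = 19.93 mm
PW = 15.61 + 19.93 = 35.54 ≈ 35.5 mm.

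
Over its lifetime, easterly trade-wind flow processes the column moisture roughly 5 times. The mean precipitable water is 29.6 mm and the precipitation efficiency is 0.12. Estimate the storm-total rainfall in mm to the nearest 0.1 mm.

Each cycle deposits ε × PW = 0.12 × 29.6 = 3.552 mm.
Over 5 cycles: 5 × 3.552 = 17.8 mm.

rainfall ≈ 17.8 mm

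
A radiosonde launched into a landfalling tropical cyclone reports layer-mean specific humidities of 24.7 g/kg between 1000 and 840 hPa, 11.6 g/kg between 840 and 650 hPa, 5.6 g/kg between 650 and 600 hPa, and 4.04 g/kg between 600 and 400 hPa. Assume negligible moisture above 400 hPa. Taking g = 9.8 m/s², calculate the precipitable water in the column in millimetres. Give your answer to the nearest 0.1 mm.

PW ≈ 73.9 mm

Precipitable water is the column-integrated vapour mass per unit area: PW = (1/g) Σ q̄ Δp, with q in kg/kg and Δp in Pa (1 kg/m² of water = 1 mm).
Layer 1000–840 hPa: Δp = 160 hPa = 16000 Pa, q̄ = 0.0247 kg/kg → 0.0247 × 16000 / 9.8 = 40.33 mm
Layer 840–650 hPa: Δp = 190 hPa = 19000 Pa, q̄ = 0.0116 kg/kg → 0.0116 × 19000 / 9.8 = 22.49 mm
Layer 650–600 hPa: Δp = 50 hPa = 5000 Pa, q̄ = 0.0056 kg/kg → 0.0056 × 5000 / 9.8 = 2.86 mm
Layer 600–400 hPa: Δp = 200 hPa = 20000 Pa, q̄ = 0.00404 kg/kg → 0.00404 × 20000 / 9.8 = 8.24 mm
PW = 40.33 + 22.49 + 2.86 + 8.24 = 73.92 ≈ 73.9 mm.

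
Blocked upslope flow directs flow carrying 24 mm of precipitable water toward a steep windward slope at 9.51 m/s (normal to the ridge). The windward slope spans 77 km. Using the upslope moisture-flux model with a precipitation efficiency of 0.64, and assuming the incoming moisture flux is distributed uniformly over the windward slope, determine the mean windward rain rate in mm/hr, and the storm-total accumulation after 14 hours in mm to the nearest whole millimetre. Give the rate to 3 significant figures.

R ≈ 6.83 mm/hr; total ≈ 96 mm

Incoming column moisture flux per unit ridge length: F = V × PW = 9.51 × 24 = 228.24 mm·m/s.
Spread over the 77 km slope with efficiency ε = 0.64: R = ε·F/W = 0.64 × 228.24 / 77000 m = 1.897e-03 mm/s.
R = 1.897e-03 × 3600 = 6.83 mm/hr.
Over 14 h: total = 6.83 × 14 = 95.62 ≈ 96 mm.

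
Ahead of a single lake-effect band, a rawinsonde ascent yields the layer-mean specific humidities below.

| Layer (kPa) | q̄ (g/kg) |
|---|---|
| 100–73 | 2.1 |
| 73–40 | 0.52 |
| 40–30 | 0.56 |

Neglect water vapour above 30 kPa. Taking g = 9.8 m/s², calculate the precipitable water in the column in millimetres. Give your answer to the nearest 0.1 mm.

Precipitable water is the column-integrated vapour mass per unit area: PW = (1/g) Σ q̄ Δp, with q in kg/kg and Δp in Pa (1 kg/m² of water = 1 mm).
Layer 100–73 kPa: Δp = 270 hPa = 27000 Pa, q̄ = 0.0021 kg/kg → 0.0021 × 27000 / 9.8 = 5.79 mm
Layer 73–40 kPa: Δp = 330 hPa = 33000 Pa, q̄ = 0.00052 kg/kg → 0.00052 × 33000 / 9.8 = 1.75 mm
Layer 40–30 kPa: Δp = 100 hPa = 10000 Pa, q̄ = 0.00056 kg/kg → 0.00056 × 10000 / 9.8 = 0.57 mm
PW = 5.79 + 1.75 + 0.57 = 8.11 ≈ 8.1 mm.

PW ≈ 8.1 mm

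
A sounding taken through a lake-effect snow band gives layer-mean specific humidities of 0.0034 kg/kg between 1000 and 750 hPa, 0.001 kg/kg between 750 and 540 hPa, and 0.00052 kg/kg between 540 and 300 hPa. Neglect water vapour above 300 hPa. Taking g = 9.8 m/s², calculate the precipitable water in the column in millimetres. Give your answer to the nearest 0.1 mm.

Precipitable water is the column-integrated vapour mass per unit area: PW = (1/g) Σ q̄ Δp, with q in kg/kg and Δp in Pa (1 kg/m² of water = 1 mm).
Layer 1000–750 hPa: Δp = 250 hPa = 25000 Pa, q̄ = 0.0034 kg/kg → 0.0034 × 25000 / 9.8 = 8.67 mm
Layer 750–540 hPa: Δp = 210 hPa = 21000 Pa, q̄ = 0.001 kg/kg → 0.001 × 21000 / 9.8 = 2.14 mm
Layer 540–300 hPa: Δp = 240 hPa = 24000 Pa, q̄ = 0.00052 kg/kg → 0.00052 × 24000 / 9.8 = 1.27 mm
PW = 8.67 + 2.14 + 1.27 = 12.08 ≈ 12.1 mm.

PW ≈ 12.1 mm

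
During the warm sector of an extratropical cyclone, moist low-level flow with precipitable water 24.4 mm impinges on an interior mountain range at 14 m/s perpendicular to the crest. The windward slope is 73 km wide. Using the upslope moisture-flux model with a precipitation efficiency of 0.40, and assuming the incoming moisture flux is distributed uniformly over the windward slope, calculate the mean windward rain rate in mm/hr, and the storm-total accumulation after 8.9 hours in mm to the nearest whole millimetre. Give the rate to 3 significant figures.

Incoming column moisture flux per unit ridge length: F = V × PW = 14 × 24.4 = 341.6 mm·m/s.
Spread over the 73 km slope with efficiency ε = 0.40: R = ε·F/W = 0.40 × 341.6 / 73000 m = 1.872e-03 mm/s.
R = 1.872e-03 × 3600 = 6.74 mm/hr.
Over 8.9 h: total = 6.74 × 8.9 = 59.986 ≈ 60 mm.

R ≈ 6.74 mm/hr; total ≈ 60 mm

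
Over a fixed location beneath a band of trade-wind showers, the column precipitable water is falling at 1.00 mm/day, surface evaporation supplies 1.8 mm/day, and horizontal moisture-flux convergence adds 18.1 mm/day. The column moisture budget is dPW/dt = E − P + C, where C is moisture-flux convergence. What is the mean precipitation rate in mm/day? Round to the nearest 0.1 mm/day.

P ≈ 20.9 mm/day

dPW/dt = -1.00 mm/day.
P = E + C − dPW/dt = 1.8 + (18.1) − (-1.00) = 20.9 mm/day.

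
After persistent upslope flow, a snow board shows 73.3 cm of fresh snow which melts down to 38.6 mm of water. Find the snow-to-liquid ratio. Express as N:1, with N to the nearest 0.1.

ratio ≈ 19.0

Ratio = snow depth / SWE = 733 mm / 38.6 mm = 19.0, i.e. 19.0:1.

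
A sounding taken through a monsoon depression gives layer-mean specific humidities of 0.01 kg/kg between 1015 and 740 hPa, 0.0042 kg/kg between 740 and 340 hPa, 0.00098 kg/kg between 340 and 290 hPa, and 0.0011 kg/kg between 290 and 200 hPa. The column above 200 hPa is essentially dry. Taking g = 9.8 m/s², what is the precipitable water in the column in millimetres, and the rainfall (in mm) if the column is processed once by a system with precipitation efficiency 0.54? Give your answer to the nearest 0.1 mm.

Precipitable water is the column-integrated vapour mass per unit area: PW = (1/g) Σ q̄ Δp, with q in kg/kg and Δp in Pa (1 kg/m² of water = 1 mm).
Layer 1015–740 hPa: Δp = 275 hPa = 27500 Pa, q̄ = 0.01 kg/kg → 0.01 × 27500 / 9.8 = 28.06 mm
Layer 740–340 hPa: Δp = 400 hPa = 40000 Pa, q̄ = 0.0042 kg/kg → 0.0042 × 40000 / 9.8 = 17.14 mm
Layer 340–290 hPa: Δp = 50 hPa = 5000 Pa, q̄ = 0.00098 kg/kg → 0.00098 × 5000 / 9.8 = 0.50 mm
Layer 290–200 hPa: Δp = 90 hPa = 9000 Pa, q̄ = 0.0011 kg/kg → 0.0011 × 9000 / 9.8 = 1.01 mm
PW = 28.06 + 17.14 + 0.50 + 1.01 = 46.71 ≈ 46.7 mm.
Rainfall = ε × PW = 0.54 × 46.7 = 25.2 mm.

PW ≈ 46.7 mm; rainfall ≈ 25.2 mm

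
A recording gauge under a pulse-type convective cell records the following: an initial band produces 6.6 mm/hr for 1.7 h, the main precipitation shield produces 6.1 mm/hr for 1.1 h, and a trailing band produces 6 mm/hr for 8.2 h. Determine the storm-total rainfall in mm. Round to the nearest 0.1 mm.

Total = Σ Rᵢ Δtᵢ = 6.6 × 1.7 + 6.1 × 1.1 + 6 × 8.2
      = 11.22 + 6.71 + 49.2 = 67.1 mm.

total ≈ 67.1 mm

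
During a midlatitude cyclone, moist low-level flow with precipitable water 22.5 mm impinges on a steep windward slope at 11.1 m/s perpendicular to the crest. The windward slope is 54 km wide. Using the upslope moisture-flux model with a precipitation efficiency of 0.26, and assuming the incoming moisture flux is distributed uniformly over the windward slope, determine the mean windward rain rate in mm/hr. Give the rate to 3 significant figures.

Incoming column moisture flux per unit ridge length: F = V × PW = 11.1 × 22.5 = 249.75 mm·m/s.
Spread over the 54 km slope with efficiency ε = 0.26: R = ε·F/W = 0.26 × 249.75 / 54000 m = 1.203e-03 mm/s.
R = 1.203e-03 × 3600 = 4.33 mm/hr.

R ≈ 4.33 mm/hr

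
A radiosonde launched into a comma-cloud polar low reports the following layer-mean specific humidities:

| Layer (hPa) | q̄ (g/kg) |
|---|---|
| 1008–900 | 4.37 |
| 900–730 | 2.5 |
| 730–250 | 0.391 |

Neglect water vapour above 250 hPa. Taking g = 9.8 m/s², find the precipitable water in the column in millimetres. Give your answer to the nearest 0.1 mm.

PW ≈ 11.1 mm

Precipitable water is the column-integrated vapour mass per unit area: PW = (1/g) Σ q̄ Δp, with q in kg/kg and Δp in Pa (1 kg/m² of water = 1 mm).
Layer 1008–900 hPa: Δp = 108 hPa = 10800 Pa, q̄ = 0.00437 kg/kg → 0.00437 × 10800 / 9.8 = 4.82 mm
Layer 900–730 hPa: Δp = 170 hPa = 17000 Pa, q̄ = 0.0025 kg/kg → 0.0025 × 17000 / 9.8 = 4.34 mm
Layer 730–250 hPa: Δp = 480 hPa = 48000 Pa, q̄ = 0.000391 kg/kg → 0.000391 × 48000 / 9.8 = 1.92 mm
PW = 4.82 + 4.34 + 1.92 = 11.08 ≈ 11.1 mm.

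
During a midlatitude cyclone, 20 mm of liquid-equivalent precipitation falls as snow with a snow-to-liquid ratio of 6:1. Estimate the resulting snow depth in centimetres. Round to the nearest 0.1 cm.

snow depth ≈ 12.0 cm

Snow depth = liquid × ratio = 20 mm × 6 = 120 mm = 12.0 cm.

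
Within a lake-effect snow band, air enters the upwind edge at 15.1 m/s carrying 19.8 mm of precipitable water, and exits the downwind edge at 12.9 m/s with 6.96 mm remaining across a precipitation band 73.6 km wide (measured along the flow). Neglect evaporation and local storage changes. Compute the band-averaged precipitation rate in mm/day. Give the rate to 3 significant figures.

R ≈ 246 mm/day

Column moisture flux per unit crosswind length is F = V × PW.
Inflow: F_in = 15.1 × 19.8 = 298.98 mm·m/s
Outflow: F_out = 12.9 × 6.96 = 89.784 mm·m/s
Steady-state rate R = (F_in − F_out)/L = (298.98 − 89.784) / 73600 m = 2.842e-03 mm/s.
R = 2.842e-03 × 3600 × 24 = 246 mm/day.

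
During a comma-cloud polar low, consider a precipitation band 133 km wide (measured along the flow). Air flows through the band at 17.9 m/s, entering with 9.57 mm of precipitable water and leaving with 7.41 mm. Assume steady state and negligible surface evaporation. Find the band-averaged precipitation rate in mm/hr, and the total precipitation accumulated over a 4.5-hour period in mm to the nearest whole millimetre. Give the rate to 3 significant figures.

R ≈ 1.05 mm/hr; total ≈ 5 mm

Column moisture flux per unit crosswind length is F = V × PW.
Inflow: F_in = 17.9 × 9.57 = 171.303 mm·m/s
Outflow: F_out = 17.9 × 7.41 = 132.639 mm·m/s
Steady-state rate R = (F_in − F_out)/L = (171.303 − 132.639) / 133000 m = 2.907e-04 mm/s.
R = 2.907e-04 × 3600 = 1.05 mm/hr.
Over 4.5 h: total = 1.05 × 4.5 = 4.725 ≈ 5 mm.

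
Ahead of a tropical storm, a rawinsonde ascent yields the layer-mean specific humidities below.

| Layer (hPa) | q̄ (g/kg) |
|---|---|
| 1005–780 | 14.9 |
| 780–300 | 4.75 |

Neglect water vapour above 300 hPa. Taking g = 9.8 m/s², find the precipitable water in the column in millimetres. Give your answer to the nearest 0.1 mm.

Precipitable water is the column-integrated vapour mass per unit area: PW = (1/g) Σ q̄ Δp, with q in kg/kg and Δp in Pa (1 kg/m² of water = 1 mm).
Layer 1005–780 hPa: Δp = 225 hPa = 22500 Pa, q̄ = 0.0149 kg/kg → 0.0149 × 22500 / 9.8 = 34.21 mm
Layer 780–300 hPa: Δp = 480 hPa = 48000 Pa, q̄ = 0.00475 kg/kg → 0.00475 × 48000 / 9.8 = 23.27 mm
PW = 34.21 + 23.27 = 57.48 ≈ 57.5 mm.

PW ≈ 57.5 mm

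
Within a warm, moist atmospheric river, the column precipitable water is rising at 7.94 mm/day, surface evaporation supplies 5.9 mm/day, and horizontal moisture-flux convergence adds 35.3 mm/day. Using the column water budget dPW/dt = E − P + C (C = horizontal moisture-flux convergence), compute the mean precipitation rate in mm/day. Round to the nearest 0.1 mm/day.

P ≈ 33.3 mm/day

dPW/dt = +7.94 mm/day.
P = E + C − dPW/dt = 5.9 + (35.3) − (+7.94) = 33.3 mm/day.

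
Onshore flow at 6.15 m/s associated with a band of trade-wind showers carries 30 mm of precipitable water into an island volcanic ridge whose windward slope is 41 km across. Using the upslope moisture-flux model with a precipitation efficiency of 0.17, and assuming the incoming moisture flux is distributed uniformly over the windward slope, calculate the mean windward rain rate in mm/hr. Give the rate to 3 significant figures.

R ≈ 2.75 mm/hr

Incoming column moisture flux per unit ridge length: F = V × PW = 6.15 × 30 = 184.5 mm·m/s.
Spread over the 41 km slope with efficiency ε = 0.17: R = ε·F/W = 0.17 × 184.5 / 41000 m = 7.650e-04 mm/s.
R = 7.650e-04 × 3600 = 2.75 mm/hr.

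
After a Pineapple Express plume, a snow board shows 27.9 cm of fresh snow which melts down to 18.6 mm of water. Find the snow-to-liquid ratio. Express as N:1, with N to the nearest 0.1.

Ratio = snow depth / SWE = 279 mm / 18.6 mm = 15.0, i.e. 15.0:1.

ratio ≈ 15.0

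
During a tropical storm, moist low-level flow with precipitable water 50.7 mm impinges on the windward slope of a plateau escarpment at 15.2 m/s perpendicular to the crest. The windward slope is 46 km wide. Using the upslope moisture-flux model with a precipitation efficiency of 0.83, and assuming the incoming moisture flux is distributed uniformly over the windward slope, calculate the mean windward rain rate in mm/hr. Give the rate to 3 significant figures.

Incoming column moisture flux per unit ridge length: F = V × PW = 15.2 × 50.7 = 770.64 mm·m/s.
Spread over the 46 km slope with efficiency ε = 0.83: R = ε·F/W = 0.83 × 770.64 / 46000 m = 1.391e-02 mm/s.
R = 1.391e-02 × 3600 = 50.1 mm/hr.

R ≈ 50.1 mm/hr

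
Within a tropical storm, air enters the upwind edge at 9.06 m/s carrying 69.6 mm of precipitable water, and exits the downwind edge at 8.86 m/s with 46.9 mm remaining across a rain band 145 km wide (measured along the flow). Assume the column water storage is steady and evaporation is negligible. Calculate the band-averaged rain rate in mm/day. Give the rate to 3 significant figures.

Column moisture flux per unit crosswind length is F = V × PW.
Inflow: F_in = 9.06 × 69.6 = 630.576 mm·m/s
Outflow: F_out = 8.86 × 46.9 = 415.534 mm·m/s
Steady-state rate R = (F_in − F_out)/L = (630.576 − 415.534) / 145000 m = 1.483e-03 mm/s.
R = 1.483e-03 × 3600 × 24 = 128 mm/day.

R ≈ 128 mm/day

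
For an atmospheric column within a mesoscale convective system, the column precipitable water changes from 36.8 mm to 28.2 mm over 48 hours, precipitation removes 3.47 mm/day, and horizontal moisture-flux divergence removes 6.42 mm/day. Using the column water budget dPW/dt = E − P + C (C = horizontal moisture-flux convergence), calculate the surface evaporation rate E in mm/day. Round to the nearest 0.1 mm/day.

dPW/dt = (28.2 − 36.8) mm / (48/24 day) = -4.300 mm/day.
E = dPW/dt + P − C = (-4.300) + 3.47 − (-6.42) = 5.6 mm/day.

E ≈ 5.6 mm/day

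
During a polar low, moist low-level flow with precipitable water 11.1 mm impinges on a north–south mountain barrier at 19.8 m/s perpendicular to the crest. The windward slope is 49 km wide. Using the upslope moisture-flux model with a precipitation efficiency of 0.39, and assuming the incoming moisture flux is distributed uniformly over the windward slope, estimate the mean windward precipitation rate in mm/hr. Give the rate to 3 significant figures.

Incoming column moisture flux per unit ridge length: F = V × PW = 19.8 × 11.1 = 219.78 mm·m/s.
Spread over the 49 km slope with efficiency ε = 0.39: R = ε·F/W = 0.39 × 219.78 / 49000 m = 1.749e-03 mm/s.
R = 1.749e-03 × 3600 = 6.30 mm/hr.

R ≈ 6.30 mm/hr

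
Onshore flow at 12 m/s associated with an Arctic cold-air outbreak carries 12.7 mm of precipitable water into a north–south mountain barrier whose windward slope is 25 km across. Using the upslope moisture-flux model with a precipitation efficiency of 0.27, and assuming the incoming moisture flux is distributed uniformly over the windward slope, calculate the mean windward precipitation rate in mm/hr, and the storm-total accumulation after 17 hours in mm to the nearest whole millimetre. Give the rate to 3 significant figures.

R ≈ 5.93 mm/hr; total ≈ 101 mm

Incoming column moisture flux per unit ridge length: F = V × PW = 12 × 12.7 = 152.4 mm·m/s.
Spread over the 25 km slope with efficiency ε = 0.27: R = ε·F/W = 0.27 × 152.4 / 25000 m = 1.646e-03 mm/s.
R = 1.646e-03 × 3600 = 5.93 mm/hr.
Over 17 h: total = 5.93 × 17 = 100.81 ≈ 101 mm.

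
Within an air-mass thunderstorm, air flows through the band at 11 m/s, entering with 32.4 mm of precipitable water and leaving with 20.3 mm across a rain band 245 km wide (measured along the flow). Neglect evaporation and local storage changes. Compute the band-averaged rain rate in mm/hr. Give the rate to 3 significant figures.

Column moisture flux per unit crosswind length is F = V × PW.
Inflow: F_in = 11 × 32.4 = 356.4 mm·m/s
Outflow: F_out = 11 × 20.3 = 223.3 mm·m/s
Steady-state rate R = (F_in − F_out)/L = (356.4 − 223.3) / 245000 m = 5.433e-04 mm/s.
R = 5.433e-04 × 3600 = 1.96 mm/hr.

R ≈ 1.96 mm/hr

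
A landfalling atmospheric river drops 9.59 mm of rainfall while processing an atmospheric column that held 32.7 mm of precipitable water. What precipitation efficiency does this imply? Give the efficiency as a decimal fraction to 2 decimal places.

ε ≈ 0.29

ε = rainfall / PW = 9.59 / 32.7 = 0.29.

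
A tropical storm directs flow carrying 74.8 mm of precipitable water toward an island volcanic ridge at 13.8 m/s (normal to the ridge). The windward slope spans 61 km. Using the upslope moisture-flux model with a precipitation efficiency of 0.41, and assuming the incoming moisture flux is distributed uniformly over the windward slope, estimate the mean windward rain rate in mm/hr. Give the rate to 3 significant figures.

R ≈ 25.0 mm/hr

Incoming column moisture flux per unit ridge length: F = V × PW = 13.8 × 74.8 = 1032.24 mm·m/s.
Spread over the 61 km slope with efficiency ε = 0.41: R = ε·F/W = 0.41 × 1032.24 / 61000 m = 6.938e-03 mm/s.
R = 6.938e-03 × 3600 = 25.0 mm/hr.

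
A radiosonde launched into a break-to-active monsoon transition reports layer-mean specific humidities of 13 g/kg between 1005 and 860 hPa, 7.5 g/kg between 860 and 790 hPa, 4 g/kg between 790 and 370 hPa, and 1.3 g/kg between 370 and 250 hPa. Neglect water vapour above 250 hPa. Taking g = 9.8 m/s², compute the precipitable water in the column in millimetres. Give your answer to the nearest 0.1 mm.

PW ≈ 43.3 mm

Precipitable water is the column-integrated vapour mass per unit area: PW = (1/g) Σ q̄ Δp, with q in kg/kg and Δp in Pa (1 kg/m² of water = 1 mm).
Layer 1005–860 hPa: Δp = 145 hPa = 14500 Pa, q̄ = 0.013 kg/kg → 0.013 × 14500 / 9.8 = 19.23 mm
Layer 860–790 hPa: Δp = 70 hPa = 7000 Pa, q̄ = 0.0075 kg/kg → 0.0075 × 7000 / 9.8 = 5.36 mm
Layer 790–370 hPa: Δp = 420 hPa = 42000 Pa, q̄ = 0.004 kg/kg → 0.004 × 42000 / 9.8 = 17.14 mm
Layer 370–250 hPa: Δp = 120 hPa = 12000 Pa, q̄ = 0.0013 kg/kg → 0.0013 × 12000 / 9.8 = 1.59 mm
PW = 19.23 + 5.36 + 17.14 + 1.59 = 43.32 ≈ 43.3 mm.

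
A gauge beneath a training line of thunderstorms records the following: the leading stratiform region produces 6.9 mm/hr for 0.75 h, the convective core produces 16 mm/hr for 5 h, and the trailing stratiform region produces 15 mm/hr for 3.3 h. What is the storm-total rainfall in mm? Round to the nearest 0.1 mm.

Total = Σ Rᵢ Δtᵢ = 6.9 × 0.75 + 16 × 5 + 15 × 3.3
      = 5.175 + 80 + 49.5 = 134.7 mm.

total ≈ 134.7 mm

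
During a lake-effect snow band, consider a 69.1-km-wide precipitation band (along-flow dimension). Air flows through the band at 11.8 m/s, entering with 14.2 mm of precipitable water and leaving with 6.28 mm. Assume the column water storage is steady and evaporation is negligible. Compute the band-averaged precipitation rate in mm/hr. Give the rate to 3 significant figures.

R ≈ 4.87 mm/hr

Column moisture flux per unit crosswind length is F = V × PW.
Inflow: F_in = 11.8 × 14.2 = 167.56 mm·m/s
Outflow: F_out = 11.8 × 6.28 = 74.104 mm·m/s
Steady-state rate R = (F_in − F_out)/L = (167.56 − 74.104) / 69100 m = 1.352e-03 mm/s.
R = 1.352e-03 × 3600 = 4.87 mm/hr.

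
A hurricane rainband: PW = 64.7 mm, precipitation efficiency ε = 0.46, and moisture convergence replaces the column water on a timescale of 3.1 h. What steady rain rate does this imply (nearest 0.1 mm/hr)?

Each overturning extracts ε × PW = 0.46 × 64.7 = 29.762 mm.
Rate = ε·PW / τ = 29.762 / 3.1 h = 9.6 mm/hr.

R ≈ 9.6 mm/hr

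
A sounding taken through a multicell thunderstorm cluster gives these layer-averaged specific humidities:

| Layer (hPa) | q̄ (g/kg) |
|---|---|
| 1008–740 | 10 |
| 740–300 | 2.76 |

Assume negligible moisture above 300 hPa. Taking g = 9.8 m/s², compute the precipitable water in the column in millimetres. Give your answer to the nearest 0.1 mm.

Precipitable water is the column-integrated vapour mass per unit area: PW = (1/g) Σ q̄ Δp, with q in kg/kg and Δp in Pa (1 kg/m² of water = 1 mm).
Layer 1008–740 hPa: Δp = 268 hPa = 26800 Pa, q̄ = 0.01 kg/kg → 0.01 × 26800 / 9.8 = 27.35 mm
Layer 740–300 hPa: Δp = 440 hPa = 44000 Pa, q̄ = 0.00276 kg/kg → 0.00276 × 44000 / 9.8 = 12.39 mm
PW = 27.35 + 12.39 = 39.74 ≈ 39.7 mm.

PW ≈ 39.7 mm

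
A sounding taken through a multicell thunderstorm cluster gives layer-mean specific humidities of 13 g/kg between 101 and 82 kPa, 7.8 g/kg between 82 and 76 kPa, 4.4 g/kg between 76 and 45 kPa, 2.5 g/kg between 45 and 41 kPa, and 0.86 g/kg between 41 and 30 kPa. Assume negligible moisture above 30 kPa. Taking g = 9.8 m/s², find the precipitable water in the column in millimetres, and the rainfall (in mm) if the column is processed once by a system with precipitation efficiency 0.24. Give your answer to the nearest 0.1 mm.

Precipitable water is the column-integrated vapour mass per unit area: PW = (1/g) Σ q̄ Δp, with q in kg/kg and Δp in Pa (1 kg/m² of water = 1 mm).
Layer 101–82 kPa: Δp = 190 hPa = 19000 Pa, q̄ = 0.013 kg/kg → 0.013 × 19000 / 9.8 = 25.20 mm
Layer 82–76 kPa: Δp = 60 hPa = 6000 Pa, q̄ = 0.0078 kg/kg → 0.0078 × 6000 / 9.8 = 4.78 mm
Layer 76–45 kPa: Δp = 310 hPa = 31000 Pa, q̄ = 0.0044 kg/kg → 0.0044 × 31000 / 9.8 = 13.92 mm
Layer 45–41 kPa: Δp = 40 hPa = 4000 Pa, q̄ = 0.0025 kg/kg → 0.0025 × 4000 / 9.8 = 1.02 mm
Layer 41–30 kPa: Δp = 110 hPa = 11000 Pa, q̄ = 0.00086 kg/kg → 0.00086 × 11000 / 9.8 = 0.97 mm
PW = 25.20 + 4.78 + 13.92 + 1.02 + 0.97 = 45.89 ≈ 45.9 mm.
Rainfall = ε × PW = 0.24 × 45.9 = 11.0 mm.

PW ≈ 45.9 mm; rainfall ≈ 11.0 mm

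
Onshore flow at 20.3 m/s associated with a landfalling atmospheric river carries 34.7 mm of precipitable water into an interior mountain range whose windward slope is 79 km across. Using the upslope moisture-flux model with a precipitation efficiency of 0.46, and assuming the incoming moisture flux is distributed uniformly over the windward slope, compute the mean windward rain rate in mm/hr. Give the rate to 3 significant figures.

R ≈ 14.8 mm/hr

Incoming column moisture flux per unit ridge length: F = V × PW = 20.3 × 34.7 = 704.41 mm·m/s.
Spread over the 79 km slope with efficiency ε = 0.46: R = ε·F/W = 0.46 × 704.41 / 79000 m = 4.102e-03 mm/s.
R = 4.102e-03 × 3600 = 14.8 mm/hr.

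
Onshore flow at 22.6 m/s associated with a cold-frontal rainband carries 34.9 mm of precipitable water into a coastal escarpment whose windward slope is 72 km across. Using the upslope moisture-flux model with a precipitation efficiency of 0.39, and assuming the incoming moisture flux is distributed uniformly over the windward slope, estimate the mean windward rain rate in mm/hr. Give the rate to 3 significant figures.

R ≈ 15.4 mm/hr

Incoming column moisture flux per unit ridge length: F = V × PW = 22.6 × 34.9 = 788.74 mm·m/s.
Spread over the 72 km slope with efficiency ε = 0.39: R = ε·F/W = 0.39 × 788.74 / 72000 m = 4.272e-03 mm/s.
R = 4.272e-03 × 3600 = 15.4 mm/hr.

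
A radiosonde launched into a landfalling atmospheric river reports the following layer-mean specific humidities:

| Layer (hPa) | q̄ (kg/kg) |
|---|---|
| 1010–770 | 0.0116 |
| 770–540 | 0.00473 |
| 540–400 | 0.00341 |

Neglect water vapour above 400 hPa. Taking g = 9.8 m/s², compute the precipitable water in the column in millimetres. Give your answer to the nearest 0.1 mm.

Precipitable water is the column-integrated vapour mass per unit area: PW = (1/g) Σ q̄ Δp, with q in kg/kg and Δp in Pa (1 kg/m² of water = 1 mm).
Layer 1010–770 hPa: Δp = 240 hPa = 24000 Pa, q̄ = 0.0116 kg/kg → 0.0116 × 24000 / 9.8 = 28.41 mm
Layer 770–540 hPa: Δp = 230 hPa = 23000 Pa, q̄ = 0.00473 kg/kg → 0.00473 × 23000 / 9.8 = 11.10 mm
Layer 540–400 hPa: Δp = 140 hPa = 14000 Pa, q̄ = 0.00341 kg/kg → 0.00341 × 14000 / 9.8 = 4.87 mm
PW = 28.41 + 11.10 + 4.87 = 44.38 ≈ 44.4 mm.

PW ≈ 44.4 mm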